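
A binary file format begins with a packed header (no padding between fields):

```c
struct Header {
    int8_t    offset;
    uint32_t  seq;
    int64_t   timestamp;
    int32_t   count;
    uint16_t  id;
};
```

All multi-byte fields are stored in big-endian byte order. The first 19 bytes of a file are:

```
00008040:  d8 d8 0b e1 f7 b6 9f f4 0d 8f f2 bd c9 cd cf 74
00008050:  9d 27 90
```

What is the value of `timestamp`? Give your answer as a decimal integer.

`timestamp` follows `offset` (1 B), `seq` (4 B), so it starts at offset 1 + 4 = 5 and occupies 8 bytes.
Bytes at offsets 5..12: B6 9F F4 0D 8F F2 BD C9.
In big-endian order the high byte comes first in memory.
The bytes are already most-significant first: 0xB69FF40D8FF2BDC9.
Top bit is set, so as a signed 64-bit value this is 0xB69FF40D8FF2BDC9 − 2^64 = -5287239098422870583.

-5287239098422870583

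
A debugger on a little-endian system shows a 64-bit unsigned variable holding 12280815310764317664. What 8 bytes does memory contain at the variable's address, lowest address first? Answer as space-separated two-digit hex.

E0 1B 49 66 75 38 6E AA

12280815310764317664 in hexadecimal, padded to 64 bits, is 0xAA6E387566491BE0.
Split into bytes (most-significant first): AA 6E 38 75 66 49 1B E0.
Little-endian stores the least-significant byte at the lowest address.
So at ascending addresses the bytes are E0 1B 49 66 75 38 6E AA.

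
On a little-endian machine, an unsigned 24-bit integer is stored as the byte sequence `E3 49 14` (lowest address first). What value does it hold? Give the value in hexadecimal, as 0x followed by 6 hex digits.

Little-endian stores the least-significant byte at the lowest address.
Reassemble most-significant byte first: 14 49 E3 → 0x1449E3.

0x1449E3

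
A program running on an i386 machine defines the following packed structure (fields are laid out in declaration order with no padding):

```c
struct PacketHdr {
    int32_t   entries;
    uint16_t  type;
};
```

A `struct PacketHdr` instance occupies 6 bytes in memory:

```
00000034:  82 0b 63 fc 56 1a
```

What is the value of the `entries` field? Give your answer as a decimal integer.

-60617854

`entries` is the first field, at byte offset 0, occupying 4 bytes.
Bytes at offsets 0..3: 82 0B 63 FC.
Little-endian: lowest address holds the least-significant byte.
Reassemble most-significant byte first: FC 63 0B 82 → 0xFC630B82.
Top bit is set, so as a signed 32-bit value this is 0xFC630B82 − 2^32 = -60617854.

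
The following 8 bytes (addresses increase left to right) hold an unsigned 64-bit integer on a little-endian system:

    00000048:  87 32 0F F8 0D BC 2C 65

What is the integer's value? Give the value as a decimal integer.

Little-endian: lowest address holds the least-significant byte.
Reassemble most-significant byte first: 65 2C BC 0D F8 0F 32 87 → 0x652CBC0DF80F3287.
0x652CBC0DF80F3287 = 7290408664988332679.

7290408664988332679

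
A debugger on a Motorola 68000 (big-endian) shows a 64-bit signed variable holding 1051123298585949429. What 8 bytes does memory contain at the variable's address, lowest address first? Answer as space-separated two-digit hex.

1051123298585949429 in hexadecimal, padded to 64 bits, is 0x0E9657122B5A34F5.
Split into bytes (most-significant first): 0E 96 57 12 2B 5A 34 F5.
Big-endian: lowest address holds the most-significant byte.
So the memory order matches the most-significant-first order: 0E 96 57 12 2B 5A 34 F5.

0E 96 57 12 2B 5A 34 F5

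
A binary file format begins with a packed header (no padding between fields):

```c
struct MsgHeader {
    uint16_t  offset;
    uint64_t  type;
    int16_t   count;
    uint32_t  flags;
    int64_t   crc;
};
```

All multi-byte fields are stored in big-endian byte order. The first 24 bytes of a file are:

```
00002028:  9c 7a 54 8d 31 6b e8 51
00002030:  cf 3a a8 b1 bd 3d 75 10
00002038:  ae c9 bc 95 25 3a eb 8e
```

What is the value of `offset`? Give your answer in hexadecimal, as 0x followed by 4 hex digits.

0x9C7A

`offset` is the first field, at byte offset 0, occupying 2 bytes.
Bytes at offsets 0..1: 9C 7A.
Big-endian stores the most-significant byte at the lowest address.
The bytes are already most-significant first: 0x9C7A.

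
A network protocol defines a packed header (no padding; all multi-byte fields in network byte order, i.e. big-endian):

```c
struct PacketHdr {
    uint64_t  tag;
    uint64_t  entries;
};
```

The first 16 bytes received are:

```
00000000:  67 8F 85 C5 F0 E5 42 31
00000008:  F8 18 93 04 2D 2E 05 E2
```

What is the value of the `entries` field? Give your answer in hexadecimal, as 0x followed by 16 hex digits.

`entries` follows `tag` (8 bytes), so it starts at byte offset 8 and occupies 8 bytes.
Bytes at offsets 8..15: F8 18 93 04 2D 2E 05 E2.
Big-endian stores the most-significant byte at the lowest address.
The bytes are already most-significant first: 0xF81893042D2E05E2.

0xF81893042D2E05E2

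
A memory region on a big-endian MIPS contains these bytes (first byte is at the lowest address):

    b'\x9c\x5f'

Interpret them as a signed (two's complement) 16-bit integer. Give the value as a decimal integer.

In big-endian order the high byte comes first in memory.
The bytes are already most-significant first: 0x9C5F.
Top bit is set, so as a signed 16-bit value this is 0x9C5F − 2^16 = -25505.

-25505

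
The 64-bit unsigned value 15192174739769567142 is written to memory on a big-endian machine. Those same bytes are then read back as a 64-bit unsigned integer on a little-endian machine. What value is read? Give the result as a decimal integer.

15192174739769567142 in 64-bit hexadecimal is 0xD2D5726F29A0A7A6.
Stored big-endian, the bytes at ascending addresses are D2 D5 72 6F 29 A0 A7 A6.
Read back as little-endian, the first byte is least significant, giving 0xA6A7A0296F72D5D2.
0xA6A7A0296F72D5D2 = 12008743031230617042.

12008743031230617042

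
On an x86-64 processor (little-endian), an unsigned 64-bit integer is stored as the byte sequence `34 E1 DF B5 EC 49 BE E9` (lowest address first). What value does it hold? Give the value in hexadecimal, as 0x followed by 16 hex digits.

0xE9BE49ECB5DFE134

In little-endian order the low byte comes first in memory.
Reassemble most-significant byte first: E9 BE 49 EC B5 DF E1 34 → 0xE9BE49ECB5DFE134.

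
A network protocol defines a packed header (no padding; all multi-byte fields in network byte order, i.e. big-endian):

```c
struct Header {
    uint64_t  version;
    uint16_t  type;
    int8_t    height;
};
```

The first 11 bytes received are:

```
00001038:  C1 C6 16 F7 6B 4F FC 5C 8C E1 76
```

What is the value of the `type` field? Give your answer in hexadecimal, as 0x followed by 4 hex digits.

`type` follows `version` (8 bytes), so it starts at byte offset 8 and occupies 2 bytes.
Bytes at offsets 8..9: 8C E1.
In big-endian order the high byte comes first in memory.
The bytes are already most-significant first: 0x8CE1.

0x8CE1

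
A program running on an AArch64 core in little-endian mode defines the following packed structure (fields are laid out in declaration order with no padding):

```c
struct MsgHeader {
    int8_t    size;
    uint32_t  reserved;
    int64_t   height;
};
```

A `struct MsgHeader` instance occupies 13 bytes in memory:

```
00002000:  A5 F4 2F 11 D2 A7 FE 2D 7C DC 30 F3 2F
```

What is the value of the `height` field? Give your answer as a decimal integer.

`height` follows `size` (1 B), `reserved` (4 B), so it starts at offset 1 + 4 = 5 and occupies 8 bytes.
Bytes at offsets 5..12: A7 FE 2D 7C DC 30 F3 2F.
In little-endian order the low byte comes first in memory.
Reassemble most-significant byte first: 2F F3 30 DC 7C 2D FE A7 → 0x2FF330DC7C2DFEA7.
0x2FF330DC7C2DFEA7 = 3455159062657629863.

3455159062657629863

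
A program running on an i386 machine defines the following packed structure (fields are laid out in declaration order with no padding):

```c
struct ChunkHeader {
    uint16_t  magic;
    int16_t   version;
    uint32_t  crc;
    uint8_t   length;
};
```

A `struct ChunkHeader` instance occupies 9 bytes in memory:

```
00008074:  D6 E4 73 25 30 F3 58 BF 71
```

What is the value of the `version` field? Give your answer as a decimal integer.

9587

`version` follows `magic` (2 bytes), so it starts at byte offset 2 and occupies 2 bytes.
Bytes at offsets 2..3: 73 25.
In little-endian order the low byte comes first in memory.
Reassemble most-significant byte first: 25 73 → 0x2573.
0x2573 = 9587.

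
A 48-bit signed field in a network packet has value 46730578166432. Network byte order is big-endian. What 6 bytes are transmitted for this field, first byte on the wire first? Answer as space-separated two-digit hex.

2A 80 4F 83 02 A0

46730578166432 in hexadecimal, padded to 48 bits, is 0x2A804F8302A0.
Split into bytes (most-significant first): 2A 80 4F 83 02 A0.
Big-endian stores the most-significant byte at the lowest address.
So the memory order matches the most-significant-first order: 2A 80 4F 83 02 A0.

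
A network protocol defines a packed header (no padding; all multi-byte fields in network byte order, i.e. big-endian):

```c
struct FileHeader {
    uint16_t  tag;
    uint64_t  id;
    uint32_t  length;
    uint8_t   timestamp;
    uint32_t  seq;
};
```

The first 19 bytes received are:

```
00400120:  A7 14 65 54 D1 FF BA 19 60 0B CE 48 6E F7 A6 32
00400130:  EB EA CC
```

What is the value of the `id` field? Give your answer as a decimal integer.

`id` follows `tag` (2 bytes), so it starts at byte offset 2 and occupies 8 bytes.
Bytes at offsets 2..9: 65 54 D1 FF BA 19 60 0B.
Big-endian stores the most-significant byte at the lowest address.
The bytes are already most-significant first: 0x6554D1FFBA19600B.
0x6554D1FFBA19600B = 7301691792143507467.

7301691792143507467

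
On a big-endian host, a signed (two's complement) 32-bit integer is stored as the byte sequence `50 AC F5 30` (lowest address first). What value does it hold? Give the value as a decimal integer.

In big-endian order the high byte comes first in memory.
The bytes are already most-significant first: 0x50ACF530.
0x50ACF530 = 1353512240.

1353512240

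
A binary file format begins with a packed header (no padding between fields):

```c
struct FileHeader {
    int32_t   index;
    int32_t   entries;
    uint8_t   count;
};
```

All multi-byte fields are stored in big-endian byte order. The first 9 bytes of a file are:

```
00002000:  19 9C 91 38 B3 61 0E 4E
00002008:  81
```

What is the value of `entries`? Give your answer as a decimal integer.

`entries` follows `index` (4 bytes), so it starts at byte offset 4 and occupies 4 bytes.
Bytes at offsets 4..7: B3 61 0E 4E.
Big-endian stores the most-significant byte at the lowest address.
The bytes are already most-significant first: 0xB3610E4E.
Top bit is set, so as a signed 32-bit value this is 0xB3610E4E − 2^32 = -1285484978.

-1285484978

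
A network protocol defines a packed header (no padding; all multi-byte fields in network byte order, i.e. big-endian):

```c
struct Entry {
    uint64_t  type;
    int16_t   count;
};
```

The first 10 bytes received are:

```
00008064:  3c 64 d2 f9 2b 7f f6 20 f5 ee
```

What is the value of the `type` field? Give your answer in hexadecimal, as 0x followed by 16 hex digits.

0x3C64D2F92B7FF620

`type` is the first field, at byte offset 0, occupying 8 bytes.
Bytes at offsets 0..7: 3C 64 D2 F9 2B 7F F6 20.
In big-endian order the high byte comes first in memory.
The bytes are already most-significant first: 0x3C64D2F92B7FF620.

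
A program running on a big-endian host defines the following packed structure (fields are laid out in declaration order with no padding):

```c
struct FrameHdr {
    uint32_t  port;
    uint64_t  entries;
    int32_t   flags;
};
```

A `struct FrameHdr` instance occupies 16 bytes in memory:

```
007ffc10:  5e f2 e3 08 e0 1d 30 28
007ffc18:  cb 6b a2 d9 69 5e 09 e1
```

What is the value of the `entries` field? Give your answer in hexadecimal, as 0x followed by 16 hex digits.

0xE01D3028CB6BA2D9

`entries` follows `port` (4 bytes), so it starts at byte offset 4 and occupies 8 bytes.
Bytes at offsets 4..11: E0 1D 30 28 CB 6B A2 D9.
Big-endian stores the most-significant byte at the lowest address.
The bytes are already most-significant first: 0xE01D3028CB6BA2D9.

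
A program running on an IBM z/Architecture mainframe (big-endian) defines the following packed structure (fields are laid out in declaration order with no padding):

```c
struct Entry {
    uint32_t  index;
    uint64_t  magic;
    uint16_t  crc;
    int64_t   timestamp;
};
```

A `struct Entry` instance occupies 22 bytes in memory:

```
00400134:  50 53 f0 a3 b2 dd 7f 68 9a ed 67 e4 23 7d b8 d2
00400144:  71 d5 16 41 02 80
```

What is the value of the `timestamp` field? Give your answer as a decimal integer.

-5128911865606241664

`timestamp` follows `index` (4 B), `magic` (8 B), `crc` (2 B), so it starts at offset 4 + 8 + 2 = 14 and occupies 8 bytes.
Bytes at offsets 14..21: B8 D2 71 D5 16 41 02 80.
Big-endian stores the most-significant byte at the lowest address.
The bytes are already most-significant first: 0xB8D271D516410280.
Top bit is set, so as a signed 64-bit value this is 0xB8D271D516410280 − 2^64 = -5128911865606241664.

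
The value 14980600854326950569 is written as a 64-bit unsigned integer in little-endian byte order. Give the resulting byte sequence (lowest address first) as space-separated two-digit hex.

A9 3A 12 3C 1B C9 E5 CF

14980600854326950569 in hexadecimal, padded to 64 bits, is 0xCFE5C91B3C123AA9.
Split into bytes (most-significant first): CF E5 C9 1B 3C 12 3A A9.
In little-endian order the low byte comes first in memory.
So at ascending addresses the bytes are A9 3A 12 3C 1B C9 E5 CF.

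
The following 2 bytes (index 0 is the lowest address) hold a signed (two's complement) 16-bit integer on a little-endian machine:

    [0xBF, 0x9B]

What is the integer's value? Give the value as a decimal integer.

In little-endian order the low byte comes first in memory.
Reassemble most-significant byte first: 9B BF → 0x9BBF.
Top bit is set, so as a signed 16-bit value this is 0x9BBF − 2^16 = -25665.

-25665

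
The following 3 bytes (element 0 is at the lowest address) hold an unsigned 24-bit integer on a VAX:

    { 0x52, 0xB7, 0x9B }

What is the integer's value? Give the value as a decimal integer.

10205010

Little-endian: lowest address holds the least-significant byte.
Reassemble most-significant byte first: 9B B7 52 → 0x9BB752.
0x9BB752 = 10205010.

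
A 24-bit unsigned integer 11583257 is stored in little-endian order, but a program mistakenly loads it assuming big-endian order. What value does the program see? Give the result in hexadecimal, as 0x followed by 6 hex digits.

11583257 in 24-bit hexadecimal is 0xB0BF19.
Stored little-endian, the bytes at ascending addresses are 19 BF B0.
Read back as big-endian, the last byte is least significant, giving 0x19BFB0.

0x19BFB0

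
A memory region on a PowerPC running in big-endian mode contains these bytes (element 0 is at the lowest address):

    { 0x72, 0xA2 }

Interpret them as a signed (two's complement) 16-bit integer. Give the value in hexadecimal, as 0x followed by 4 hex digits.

0x72A2

Big-endian stores the most-significant byte at the lowest address.
The bytes are already most-significant first: 0x72A2.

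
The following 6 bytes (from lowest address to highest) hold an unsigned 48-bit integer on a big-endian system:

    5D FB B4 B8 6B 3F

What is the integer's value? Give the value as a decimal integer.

In big-endian order the high byte comes first in memory.
The bytes are already most-significant first: 0x5DFBB4B86B3F.
0x5DFBB4B86B3F = 103335650159423.

103335650159423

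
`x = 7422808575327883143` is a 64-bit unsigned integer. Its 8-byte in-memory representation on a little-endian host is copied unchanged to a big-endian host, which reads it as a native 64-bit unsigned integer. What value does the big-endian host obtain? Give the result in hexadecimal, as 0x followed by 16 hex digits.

0x874F2450121D0367

7422808575327883143 in 64-bit hexadecimal is 0x67031D1250244F87.
Stored little-endian, the bytes at ascending addresses are 87 4F 24 50 12 1D 03 67.
Read back as big-endian, the last byte is least significant, giving 0x874F2450121D0367.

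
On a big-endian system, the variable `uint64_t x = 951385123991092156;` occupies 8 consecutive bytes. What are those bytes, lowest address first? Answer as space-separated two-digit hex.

951385123991092156 in hexadecimal, padded to 64 bits, is 0x0D33FFBAC8147BBC.
Split into bytes (most-significant first): 0D 33 FF BA C8 14 7B BC.
Big-endian: lowest address holds the most-significant byte.
So the memory order matches the most-significant-first order: 0D 33 FF BA C8 14 7B BC.

0D 33 FF BA C8 14 7B BC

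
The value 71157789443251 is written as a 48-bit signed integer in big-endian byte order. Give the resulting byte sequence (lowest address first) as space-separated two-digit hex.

71157789443251 in hexadecimal, padded to 48 bits, is 0x40B7B6C344B3.
Split into bytes (most-significant first): 40 B7 B6 C3 44 B3.
Big-endian stores the most-significant byte at the lowest address.
So the memory order matches the most-significant-first order: 40 B7 B6 C3 44 B3.

40 B7 B6 C3 44 B3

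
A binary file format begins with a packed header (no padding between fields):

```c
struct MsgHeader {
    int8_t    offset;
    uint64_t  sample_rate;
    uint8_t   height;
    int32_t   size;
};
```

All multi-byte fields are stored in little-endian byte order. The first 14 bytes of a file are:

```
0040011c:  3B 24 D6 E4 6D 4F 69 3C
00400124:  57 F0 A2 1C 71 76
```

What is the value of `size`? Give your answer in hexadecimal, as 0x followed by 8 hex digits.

0x76711CA2

`size` follows `offset` (1 B), `sample_rate` (8 B), `height` (1 B), so it starts at offset 1 + 8 + 1 = 10 and occupies 4 bytes.
Bytes at offsets 10..13: A2 1C 71 76.
Little-endian: lowest address holds the least-significant byte.
Reassemble most-significant byte first: 76 71 1C A2 → 0x76711CA2.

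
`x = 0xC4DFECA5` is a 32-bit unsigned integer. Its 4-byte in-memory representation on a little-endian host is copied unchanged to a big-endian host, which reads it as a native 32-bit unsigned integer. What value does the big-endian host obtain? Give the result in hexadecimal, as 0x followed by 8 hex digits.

Stored little-endian, the bytes at ascending addresses are A5 EC DF C4.
Read back as big-endian, the last byte is least significant, giving 0xA5ECDFC4.

0xA5ECDFC4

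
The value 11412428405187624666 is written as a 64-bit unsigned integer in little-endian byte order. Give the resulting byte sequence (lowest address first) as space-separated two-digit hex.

DA 3E C9 3B 2B 17 61 9E

11412428405187624666 in hexadecimal, padded to 64 bits, is 0x9E61172B3BC93EDA.
Split into bytes (most-significant first): 9E 61 17 2B 3B C9 3E DA.
Little-endian stores the least-significant byte at the lowest address.
So at ascending addresses the bytes are DA 3E C9 3B 2B 17 61 9E.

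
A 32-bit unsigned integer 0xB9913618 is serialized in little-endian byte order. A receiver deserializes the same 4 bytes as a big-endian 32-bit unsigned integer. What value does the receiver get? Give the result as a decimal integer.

Stored little-endian, the bytes at ascending addresses are 18 36 91 B9.
Read back as big-endian, the last byte is least significant, giving 0x183691B9.
0x183691B9 = 406229433.

406229433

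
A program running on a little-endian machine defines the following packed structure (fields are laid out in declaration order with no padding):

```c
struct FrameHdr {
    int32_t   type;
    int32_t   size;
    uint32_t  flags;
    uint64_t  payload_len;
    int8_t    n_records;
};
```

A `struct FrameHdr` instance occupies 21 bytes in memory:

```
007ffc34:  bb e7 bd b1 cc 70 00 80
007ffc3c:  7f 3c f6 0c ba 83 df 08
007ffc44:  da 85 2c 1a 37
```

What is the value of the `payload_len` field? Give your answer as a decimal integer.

1886029515459625914

`payload_len` follows `type` (4 B), `size` (4 B), `flags` (4 B), so it starts at offset 4 + 4 + 4 = 12 and occupies 8 bytes.
Bytes at offsets 12..19: BA 83 DF 08 DA 85 2C 1A.
Little-endian: lowest address holds the least-significant byte.
Reassemble most-significant byte first: 1A 2C 85 DA 08 DF 83 BA → 0x1A2C85DA08DF83BA.
0x1A2C85DA08DF83BA = 1886029515459625914.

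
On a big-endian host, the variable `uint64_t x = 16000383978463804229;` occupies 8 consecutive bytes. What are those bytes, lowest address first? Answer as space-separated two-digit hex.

16000383978463804229 in hexadecimal, padded to 64 bits, is 0xDE0CC8746A2FBB45.
Split into bytes (most-significant first): DE 0C C8 74 6A 2F BB 45.
In big-endian order the high byte comes first in memory.
So the memory order matches the most-significant-first order: DE 0C C8 74 6A 2F BB 45.

DE 0C C8 74 6A 2F BB 45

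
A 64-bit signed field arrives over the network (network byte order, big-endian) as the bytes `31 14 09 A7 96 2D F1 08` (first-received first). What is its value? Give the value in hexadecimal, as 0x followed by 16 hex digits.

0x311409A7962DF108

In big-endian order the high byte comes first in memory.
The bytes are already most-significant first: 0x311409A7962DF108.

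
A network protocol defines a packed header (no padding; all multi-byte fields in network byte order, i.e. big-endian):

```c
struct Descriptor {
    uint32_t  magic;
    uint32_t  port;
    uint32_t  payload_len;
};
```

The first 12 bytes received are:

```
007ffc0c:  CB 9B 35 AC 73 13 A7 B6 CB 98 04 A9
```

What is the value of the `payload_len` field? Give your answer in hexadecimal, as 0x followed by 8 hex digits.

`payload_len` follows `magic` (4 B), `port` (4 B), so it starts at offset 4 + 4 = 8 and occupies 4 bytes.
Bytes at offsets 8..11: CB 98 04 A9.
Big-endian stores the most-significant byte at the lowest address.
The bytes are already most-significant first: 0xCB9804A9.

0xCB9804A9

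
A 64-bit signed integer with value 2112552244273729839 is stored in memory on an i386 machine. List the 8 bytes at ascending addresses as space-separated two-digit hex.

2112552244273729839 in hexadecimal, padded to 64 bits, is 0x1D514B12C963D12F.
Split into bytes (most-significant first): 1D 51 4B 12 C9 63 D1 2F.
Little-endian: lowest address holds the least-significant byte.
So at ascending addresses the bytes are 2F D1 63 C9 12 4B 51 1D.

2F D1 63 C9 12 4B 51 1D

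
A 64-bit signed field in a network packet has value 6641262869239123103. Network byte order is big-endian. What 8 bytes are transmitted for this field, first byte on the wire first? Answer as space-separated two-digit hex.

6641262869239123103 in hexadecimal, padded to 64 bits, is 0x5C2A816484FD4C9F.
Split into bytes (most-significant first): 5C 2A 81 64 84 FD 4C 9F.
In big-endian order the high byte comes first in memory.
So the memory order matches the most-significant-first order: 5C 2A 81 64 84 FD 4C 9F.

5C 2A 81 64 84 FD 4C 9F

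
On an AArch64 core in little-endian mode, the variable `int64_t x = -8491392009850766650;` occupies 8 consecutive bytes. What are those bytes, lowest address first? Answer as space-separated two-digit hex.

C6 3A 41 D4 F4 83 28 8A

Two's complement of -8491392009850766650 in 64 bits: 8491392009850766650 = 0x75D77C0B2BBEC53A; invert → 0x8A2883F4D4413AC5; add 1 → 0x8A2883F4D4413AC6.
Split into bytes (most-significant first): 8A 28 83 F4 D4 41 3A C6.
Little-endian: lowest address holds the least-significant byte.
So at ascending addresses the bytes are C6 3A 41 D4 F4 83 28 8A.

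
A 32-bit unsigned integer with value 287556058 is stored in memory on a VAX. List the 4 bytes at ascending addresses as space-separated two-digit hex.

287556058 in hexadecimal, padded to 32 bits, is 0x1123C1DA.
Split into bytes (most-significant first): 11 23 C1 DA.
Little-endian: lowest address holds the least-significant byte.
So at ascending addresses the bytes are DA C1 23 11.

DA C1 23 11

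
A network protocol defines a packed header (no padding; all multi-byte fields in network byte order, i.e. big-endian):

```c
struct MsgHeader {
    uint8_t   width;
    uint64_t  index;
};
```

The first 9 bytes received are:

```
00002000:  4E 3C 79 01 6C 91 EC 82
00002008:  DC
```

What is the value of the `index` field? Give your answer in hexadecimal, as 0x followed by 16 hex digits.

0x3C79016C91EC82DC

`index` follows `width` (1 byte), so it starts at byte offset 1 and occupies 8 bytes.
Bytes at offsets 1..8: 3C 79 01 6C 91 EC 82 DC.
Big-endian stores the most-significant byte at the lowest address.
The bytes are already most-significant first: 0x3C79016C91EC82DC.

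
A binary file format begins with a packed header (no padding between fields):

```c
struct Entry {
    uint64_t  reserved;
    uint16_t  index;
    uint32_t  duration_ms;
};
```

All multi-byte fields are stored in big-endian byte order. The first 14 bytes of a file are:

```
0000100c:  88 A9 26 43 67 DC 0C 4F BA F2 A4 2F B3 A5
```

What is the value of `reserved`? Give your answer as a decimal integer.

`reserved` is the first field, at byte offset 0, occupying 8 bytes.
Bytes at offsets 0..7: 88 A9 26 43 67 DC 0C 4F.
In big-endian order the high byte comes first in memory.
The bytes are already most-significant first: 0x88A9264367DC0C4F.
0x88A9264367DC0C4F = 9847444131169438799.

9847444131169438799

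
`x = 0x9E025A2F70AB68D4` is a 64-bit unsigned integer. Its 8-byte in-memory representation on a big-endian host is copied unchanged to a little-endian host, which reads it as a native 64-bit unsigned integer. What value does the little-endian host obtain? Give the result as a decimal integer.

Stored big-endian, the bytes at ascending addresses are 9E 02 5A 2F 70 AB 68 D4.
Read back as little-endian, the first byte is least significant, giving 0xD468AB702F5A029E.
0xD468AB702F5A029E = 15305671831937745566.

15305671831937745566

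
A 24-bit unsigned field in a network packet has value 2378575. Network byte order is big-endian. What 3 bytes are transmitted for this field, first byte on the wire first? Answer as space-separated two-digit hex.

24 4B 4F

2378575 in hexadecimal, padded to 24 bits, is 0x244B4F.
Split into bytes (most-significant first): 24 4B 4F.
Big-endian: lowest address holds the most-significant byte.
So the memory order matches the most-significant-first order: 24 4B 4F.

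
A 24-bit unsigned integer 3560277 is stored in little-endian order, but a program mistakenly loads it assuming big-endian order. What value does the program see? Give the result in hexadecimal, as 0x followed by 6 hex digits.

3560277 in 24-bit hexadecimal is 0x365355.
Stored little-endian, the bytes at ascending addresses are 55 53 36.
Read back as big-endian, the last byte is least significant, giving 0x555336.

0x555336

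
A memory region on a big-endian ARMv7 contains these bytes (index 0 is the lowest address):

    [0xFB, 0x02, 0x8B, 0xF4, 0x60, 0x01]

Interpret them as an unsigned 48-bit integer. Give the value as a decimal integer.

Big-endian stores the most-significant byte at the lowest address.
The bytes are already most-significant first: 0xFB028BF46001.
0xFB028BF46001 = 275988356554753.

275988356554753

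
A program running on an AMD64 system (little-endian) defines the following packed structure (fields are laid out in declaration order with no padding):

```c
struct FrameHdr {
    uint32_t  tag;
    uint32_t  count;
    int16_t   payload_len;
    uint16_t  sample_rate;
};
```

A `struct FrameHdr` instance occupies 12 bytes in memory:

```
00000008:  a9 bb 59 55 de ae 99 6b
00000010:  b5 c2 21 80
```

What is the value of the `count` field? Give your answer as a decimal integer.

`count` follows `tag` (4 bytes), so it starts at byte offset 4 and occupies 4 bytes.
Bytes at offsets 4..7: DE AE 99 6B.
In little-endian order the low byte comes first in memory.
Reassemble most-significant byte first: 6B 99 AE DE → 0x6B99AEDE.
0x6B99AEDE = 1805233886.

1805233886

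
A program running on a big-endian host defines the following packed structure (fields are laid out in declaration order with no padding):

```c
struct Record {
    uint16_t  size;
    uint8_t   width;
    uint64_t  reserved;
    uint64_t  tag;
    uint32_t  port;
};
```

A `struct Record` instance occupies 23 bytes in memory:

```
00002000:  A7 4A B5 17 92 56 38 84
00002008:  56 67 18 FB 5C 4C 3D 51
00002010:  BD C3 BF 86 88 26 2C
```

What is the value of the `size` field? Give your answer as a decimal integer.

42826

`size` is the first field, at byte offset 0, occupying 2 bytes.
Bytes at offsets 0..1: A7 4A.
Big-endian stores the most-significant byte at the lowest address.
The bytes are already most-significant first: 0xA74A.
0xA74A = 42826.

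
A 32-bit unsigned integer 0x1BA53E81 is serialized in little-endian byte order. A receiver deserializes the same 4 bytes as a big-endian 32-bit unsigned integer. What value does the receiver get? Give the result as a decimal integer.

2168366363

Stored little-endian, the bytes at ascending addresses are 81 3E A5 1B.
Read back as big-endian, the last byte is least significant, giving 0x813EA51B.
0x813EA51B = 2168366363.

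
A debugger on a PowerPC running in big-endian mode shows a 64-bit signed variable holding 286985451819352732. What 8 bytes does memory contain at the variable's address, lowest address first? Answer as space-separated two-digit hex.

286985451819352732 in hexadecimal, padded to 64 bits, is 0x03FB93BF7765C29C.
Split into bytes (most-significant first): 03 FB 93 BF 77 65 C2 9C.
Big-endian stores the most-significant byte at the lowest address.
So the memory order matches the most-significant-first order: 03 FB 93 BF 77 65 C2 9C.

03 FB 93 BF 77 65 C2 9C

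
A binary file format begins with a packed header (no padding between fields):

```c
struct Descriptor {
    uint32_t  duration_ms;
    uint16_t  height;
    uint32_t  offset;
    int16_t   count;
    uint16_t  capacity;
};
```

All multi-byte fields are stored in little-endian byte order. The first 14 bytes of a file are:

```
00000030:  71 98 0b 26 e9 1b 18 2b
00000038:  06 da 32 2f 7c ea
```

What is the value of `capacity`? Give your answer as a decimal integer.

60028

`capacity` follows `duration_ms` (4 B), `height` (2 B), `offset` (4 B), `count` (2 B), so it starts at offset 4 + 2 + 4 + 2 = 12 and occupies 2 bytes.
Bytes at offsets 12..13: 7C EA.
Little-endian stores the least-significant byte at the lowest address.
Reassemble most-significant byte first: EA 7C → 0xEA7C.
0xEA7C = 60028.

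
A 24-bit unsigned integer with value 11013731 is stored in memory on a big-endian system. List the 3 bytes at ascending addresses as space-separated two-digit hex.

A8 0E 63

11013731 in hexadecimal, padded to 24 bits, is 0xA80E63.
Split into bytes (most-significant first): A8 0E 63.
Big-endian: lowest address holds the most-significant byte.
So the memory order matches the most-significant-first order: A8 0E 63.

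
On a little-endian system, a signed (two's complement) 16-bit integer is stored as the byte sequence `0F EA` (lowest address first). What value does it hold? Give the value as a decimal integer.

-5617

Little-endian: lowest address holds the least-significant byte.
Reassemble most-significant byte first: EA 0F → 0xEA0F.
Top bit is set, so as a signed 16-bit value this is 0xEA0F − 2^16 = -5617.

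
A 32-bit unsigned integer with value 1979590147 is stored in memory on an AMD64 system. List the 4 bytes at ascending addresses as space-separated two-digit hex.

03 26 FE 75

1979590147 in hexadecimal, padded to 32 bits, is 0x75FE2603.
Split into bytes (most-significant first): 75 FE 26 03.
In little-endian order the low byte comes first in memory.
So at ascending addresses the bytes are 03 26 FE 75.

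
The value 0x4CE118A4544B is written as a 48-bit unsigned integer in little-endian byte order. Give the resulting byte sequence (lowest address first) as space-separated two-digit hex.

Split into bytes (most-significant first): 4C E1 18 A4 54 4B.
Little-endian: lowest address holds the least-significant byte.
So at ascending addresses the bytes are 4B 54 A4 18 E1 4C.

4B 54 A4 18 E1 4C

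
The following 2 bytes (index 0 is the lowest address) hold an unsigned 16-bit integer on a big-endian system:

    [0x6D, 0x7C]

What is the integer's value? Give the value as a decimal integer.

Big-endian stores the most-significant byte at the lowest address.
The bytes are already most-significant first: 0x6D7C.
0x6D7C = 28028.

28028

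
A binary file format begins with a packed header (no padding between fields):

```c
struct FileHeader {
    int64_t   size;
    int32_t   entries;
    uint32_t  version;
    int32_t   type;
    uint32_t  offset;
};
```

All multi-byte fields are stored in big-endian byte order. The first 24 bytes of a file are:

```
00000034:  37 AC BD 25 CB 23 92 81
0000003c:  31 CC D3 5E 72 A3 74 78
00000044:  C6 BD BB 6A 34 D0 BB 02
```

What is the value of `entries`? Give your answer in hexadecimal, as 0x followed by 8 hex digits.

0x31CCD35E

`entries` follows `size` (8 bytes), so it starts at byte offset 8 and occupies 4 bytes.
Bytes at offsets 8..11: 31 CC D3 5E.
Big-endian: lowest address holds the most-significant byte.
The bytes are already most-significant first: 0x31CCD35E.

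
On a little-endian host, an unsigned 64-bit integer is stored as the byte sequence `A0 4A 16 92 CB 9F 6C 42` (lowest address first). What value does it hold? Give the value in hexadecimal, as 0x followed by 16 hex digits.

0x426C9FCB92164AA0

In little-endian order the low byte comes first in memory.
Reassemble most-significant byte first: 42 6C 9F CB 92 16 4A A0 → 0x426C9FCB92164AA0.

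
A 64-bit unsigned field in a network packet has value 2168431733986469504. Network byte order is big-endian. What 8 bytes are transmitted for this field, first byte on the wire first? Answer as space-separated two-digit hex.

2168431733986469504 in hexadecimal, padded to 64 bits, is 0x1E17D12C57F2A680.
Split into bytes (most-significant first): 1E 17 D1 2C 57 F2 A6 80.
Big-endian stores the most-significant byte at the lowest address.
So the memory order matches the most-significant-first order: 1E 17 D1 2C 57 F2 A6 80.

1E 17 D1 2C 57 F2 A6 80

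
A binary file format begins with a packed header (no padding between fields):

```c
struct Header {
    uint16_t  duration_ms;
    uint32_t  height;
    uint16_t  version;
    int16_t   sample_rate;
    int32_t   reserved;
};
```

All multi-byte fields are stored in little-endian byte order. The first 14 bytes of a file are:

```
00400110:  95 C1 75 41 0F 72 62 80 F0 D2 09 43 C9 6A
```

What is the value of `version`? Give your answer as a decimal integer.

32866

`version` follows `duration_ms` (2 B), `height` (4 B), so it starts at offset 2 + 4 = 6 and occupies 2 bytes.
Bytes at offsets 6..7: 62 80.
In little-endian order the low byte comes first in memory.
Reassemble most-significant byte first: 80 62 → 0x8062.
0x8062 = 32866.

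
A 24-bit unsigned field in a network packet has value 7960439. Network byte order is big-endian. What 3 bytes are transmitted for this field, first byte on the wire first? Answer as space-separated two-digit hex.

79 77 77

7960439 in hexadecimal, padded to 24 bits, is 0x797777.
Split into bytes (most-significant first): 79 77 77.
Big-endian: lowest address holds the most-significant byte.
So the memory order matches the most-significant-first order: 79 77 77.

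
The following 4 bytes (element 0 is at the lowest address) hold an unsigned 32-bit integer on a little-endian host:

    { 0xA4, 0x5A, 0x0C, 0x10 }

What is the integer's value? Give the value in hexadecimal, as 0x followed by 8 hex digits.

Little-endian stores the least-significant byte at the lowest address.
Reassemble most-significant byte first: 10 0C 5A A4 → 0x100C5AA4.

0x100C5AA4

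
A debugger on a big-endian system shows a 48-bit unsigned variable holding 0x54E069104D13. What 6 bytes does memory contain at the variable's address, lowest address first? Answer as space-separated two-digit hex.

54 E0 69 10 4D 13

Split into bytes (most-significant first): 54 E0 69 10 4D 13.
In big-endian order the high byte comes first in memory.
So the memory order matches the most-significant-first order: 54 E0 69 10 4D 13.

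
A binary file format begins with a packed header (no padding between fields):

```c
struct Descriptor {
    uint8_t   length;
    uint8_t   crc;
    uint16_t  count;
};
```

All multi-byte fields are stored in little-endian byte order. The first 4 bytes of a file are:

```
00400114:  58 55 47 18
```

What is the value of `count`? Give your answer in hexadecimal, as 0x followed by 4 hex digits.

0x1847

`count` follows `length` (1 B), `crc` (1 B), so it starts at offset 1 + 1 = 2 and occupies 2 bytes.
Bytes at offsets 2..3: 47 18.
Little-endian: lowest address holds the least-significant byte.
Reassemble most-significant byte first: 18 47 → 0x1847.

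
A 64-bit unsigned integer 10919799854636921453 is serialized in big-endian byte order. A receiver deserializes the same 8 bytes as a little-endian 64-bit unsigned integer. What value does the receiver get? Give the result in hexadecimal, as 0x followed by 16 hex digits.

0x6DF2FEB91CEC8A97

10919799854636921453 in 64-bit hexadecimal is 0x978AEC1CB9FEF26D.
Stored big-endian, the bytes at ascending addresses are 97 8A EC 1C B9 FE F2 6D.
Read back as little-endian, the first byte is least significant, giving 0x6DF2FEB91CEC8A97.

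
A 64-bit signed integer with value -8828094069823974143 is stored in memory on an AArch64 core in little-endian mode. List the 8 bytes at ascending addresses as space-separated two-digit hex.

01 D5 68 7C 37 4F 7C 85

Two's complement of -8828094069823974143 in 64 bits: 8828094069823974143 = 0x7A83B0C883972AFF; invert → 0x857C4F377C68D500; add 1 → 0x857C4F377C68D501.
Split into bytes (most-significant first): 85 7C 4F 37 7C 68 D5 01.
In little-endian order the low byte comes first in memory.
So at ascending addresses the bytes are 01 D5 68 7C 37 4F 7C 85.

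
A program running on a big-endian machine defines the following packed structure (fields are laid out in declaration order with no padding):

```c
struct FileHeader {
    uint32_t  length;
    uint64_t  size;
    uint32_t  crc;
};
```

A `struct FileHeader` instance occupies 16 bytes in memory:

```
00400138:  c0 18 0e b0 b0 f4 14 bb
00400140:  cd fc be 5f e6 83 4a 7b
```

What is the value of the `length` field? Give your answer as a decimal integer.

3222802096

`length` is the first field, at byte offset 0, occupying 4 bytes.
Bytes at offsets 0..3: C0 18 0E B0.
In big-endian order the high byte comes first in memory.
The bytes are already most-significant first: 0xC0180EB0.
0xC0180EB0 = 3222802096.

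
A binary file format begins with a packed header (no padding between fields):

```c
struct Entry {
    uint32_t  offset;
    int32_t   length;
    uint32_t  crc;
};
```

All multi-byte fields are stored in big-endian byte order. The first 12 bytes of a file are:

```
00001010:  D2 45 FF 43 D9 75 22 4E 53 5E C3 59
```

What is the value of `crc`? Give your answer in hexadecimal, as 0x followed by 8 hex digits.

0x535EC359

`crc` follows `offset` (4 B), `length` (4 B), so it starts at offset 4 + 4 = 8 and occupies 4 bytes.
Bytes at offsets 8..11: 53 5E C3 59.
In big-endian order the high byte comes first in memory.
The bytes are already most-significant first: 0x535EC359.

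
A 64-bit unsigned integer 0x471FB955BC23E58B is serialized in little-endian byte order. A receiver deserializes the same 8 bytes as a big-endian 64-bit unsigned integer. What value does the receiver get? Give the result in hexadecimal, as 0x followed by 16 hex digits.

0x8BE523BC55B91F47

Stored little-endian, the bytes at ascending addresses are 8B E5 23 BC 55 B9 1F 47.
Read back as big-endian, the last byte is least significant, giving 0x8BE523BC55B91F47.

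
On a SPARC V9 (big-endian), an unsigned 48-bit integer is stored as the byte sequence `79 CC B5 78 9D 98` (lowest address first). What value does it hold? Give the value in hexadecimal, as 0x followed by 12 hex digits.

0x79CCB5789D98

In big-endian order the high byte comes first in memory.
The bytes are already most-significant first: 0x79CCB5789D98.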